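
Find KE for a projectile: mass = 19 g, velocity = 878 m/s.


E = 0.5*m*v^2 = 0.5*0.019*878^2 = 7323 J

7323 J


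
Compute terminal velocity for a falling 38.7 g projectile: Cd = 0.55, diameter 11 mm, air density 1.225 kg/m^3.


A = pi*(d/2)^2 = pi*(11/2000)^2 = 9.50332e-05 m^2
vt = sqrt(2mg/(Cd*rho*A)) = sqrt(2*0.0387*9.81/(0.55 * 1.225 * 9.50332e-05)) = 108.9 m/s

108.9 m/s


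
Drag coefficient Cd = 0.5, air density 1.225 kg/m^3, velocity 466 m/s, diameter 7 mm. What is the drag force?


A = pi*(d/2)^2 = pi*(7/2000)^2 = 3.84845e-05 m^2
Fd = 0.5*Cd*rho*A*v^2 = 0.5*0.5*1.225*3.84845e-05*466^2 = 2.559 N

2.559 N


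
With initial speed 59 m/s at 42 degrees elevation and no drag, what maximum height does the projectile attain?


H = (v0*sin(theta))^2 / (2g) = (59*sin(42°))^2 / (2*9.81) = 79.44 m

79.44 m


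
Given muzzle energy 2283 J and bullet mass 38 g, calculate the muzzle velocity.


v = sqrt(2*E/m) = sqrt(2*2283/0.038) = 346.6 m/s

346.6 m/s


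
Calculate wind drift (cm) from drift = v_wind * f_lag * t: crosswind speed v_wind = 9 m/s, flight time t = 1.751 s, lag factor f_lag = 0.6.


drift = v_wind * lag * t = 9 * 0.6 * 1.751 = 9.4554 m ≈ 945.5 cm

945.5 cm


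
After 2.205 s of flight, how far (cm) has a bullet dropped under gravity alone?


drop = 0.5*g*t^2 = 0.5*9.81*2.205^2 = 23.8482 m ≈ 2385 cm

2385 cm


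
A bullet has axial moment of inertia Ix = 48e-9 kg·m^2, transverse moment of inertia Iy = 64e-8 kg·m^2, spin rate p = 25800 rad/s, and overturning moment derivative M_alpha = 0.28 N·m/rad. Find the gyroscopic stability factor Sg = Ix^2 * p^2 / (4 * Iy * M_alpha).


Sg = Ix^2 * p^2 / (4 * Iy * M_alpha) = (48e-9)^2 * 25800^2 / (4 * 64e-8 * 0.28) = 2.14

2.14


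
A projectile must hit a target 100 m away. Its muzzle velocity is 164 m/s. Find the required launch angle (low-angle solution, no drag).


sin(2*theta) = R*g/v0^2 = 100*9.81/164^2 = 0.0364738, theta = arcsin(0.0364738)/2 = 1.045°

1.045 degrees


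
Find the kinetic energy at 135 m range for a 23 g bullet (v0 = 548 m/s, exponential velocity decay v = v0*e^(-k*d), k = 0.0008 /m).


v = v0*exp(-k*d) = 548*exp(-0.0008*135) = 491.9 m/s
E = 0.5*m*v^2 = 0.5*0.023*491.9^2 = 2783 J

2783 J


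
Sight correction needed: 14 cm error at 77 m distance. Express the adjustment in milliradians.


1 mrad subtends 1 cm per 10 m of range, so adj = error_cm / (dist_m / 10) = 14 / (77/10) = 1.818 mrad

1.818 mrad


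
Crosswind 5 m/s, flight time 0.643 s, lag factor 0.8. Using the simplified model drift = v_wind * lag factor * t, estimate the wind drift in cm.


drift = v_wind * lag * t = 5 * 0.8 * 0.643 = 2.572 m ≈ 257.2 cm

257.2 cm


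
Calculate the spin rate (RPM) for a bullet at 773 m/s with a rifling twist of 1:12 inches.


twist_m = 12*0.0254 = 0.3048 m
spin = v/twist = 773/0.3048 = 2536.089 rev/s
RPM = spin*60 = 2536.089*60 ≈ 152165 RPM

152165 RPM


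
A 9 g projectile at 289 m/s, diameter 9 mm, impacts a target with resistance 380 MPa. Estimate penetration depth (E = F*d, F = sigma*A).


A = pi*(d/2)^2 = pi*(9/2)^2 = 63.6173 mm^2
E = 0.5*m*v^2 = 0.5*0.009*289^2 = 375.844 J
depth = E/(sigma*A) = 375.844 J / (380 MPa * 63.6173 mm^2) = 375.844/(380 * 63.6173) m = 0.0155471 m ≈ 15.55 mm

15.55 mm


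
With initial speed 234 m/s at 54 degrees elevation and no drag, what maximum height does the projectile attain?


H = (v0*sin(theta))^2 / (2g) = (234*sin(54°))^2 / (2*9.81) = 1827 m

1827 m


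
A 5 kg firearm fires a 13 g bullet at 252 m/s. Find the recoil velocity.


v_recoil = m_p * v_p / m_gun = 0.013 * 252 / 5 = 0.6552 m/s

0.6552 m/s


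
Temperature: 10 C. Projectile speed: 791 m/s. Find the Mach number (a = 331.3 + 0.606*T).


a = 331.3 + 0.606*(10) = 337.36 m/s
M = v/a = 791/337.36 = 2.345

2.345


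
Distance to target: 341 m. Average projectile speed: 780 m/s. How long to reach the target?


t = d/v = 341/780 = 0.4372 s

0.4372 s


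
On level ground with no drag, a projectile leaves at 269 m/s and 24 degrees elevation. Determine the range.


R = v0^2 * sin(2*theta) / g = 269^2 * sin(2*24°) / 9.81 = 5482 m

5482 m


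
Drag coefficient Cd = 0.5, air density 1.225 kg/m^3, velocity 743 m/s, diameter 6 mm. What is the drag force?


A = pi*(d/2)^2 = pi*(6/2000)^2 = 2.82743e-05 m^2
Fd = 0.5*Cd*rho*A*v^2 = 0.5*0.5*1.225*2.82743e-05*743^2 = 4.78 N

4.78 N


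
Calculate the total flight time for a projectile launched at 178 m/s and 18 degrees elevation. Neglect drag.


T = 2*v0*sin(theta)/g = 2*178*sin(18°)/9.81 = 11.21 s

11.21 s


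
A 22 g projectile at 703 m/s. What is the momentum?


p = m*v = 0.022*703 = 15.47 kg·m/s

15.47 kg·m/s


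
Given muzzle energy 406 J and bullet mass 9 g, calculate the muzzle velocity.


v = sqrt(2*E/m) = sqrt(2*406/0.009) = 300.4 m/s

300.4 m/s


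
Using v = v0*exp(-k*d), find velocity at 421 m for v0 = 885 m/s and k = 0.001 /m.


v = v0*exp(-k*d) = 885*exp(-0.001*421) = 580.9 m/s

580.9 m/s


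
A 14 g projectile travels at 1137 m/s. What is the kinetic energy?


E = 0.5*m*v^2 = 0.5*0.014*1137^2 = 9049 J

9049 J


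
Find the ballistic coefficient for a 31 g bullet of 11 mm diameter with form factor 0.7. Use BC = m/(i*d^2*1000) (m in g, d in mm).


BC = m/(i*d^2*1000) = 31/(0.7 * 11^2 * 1000) = 0.000366

0.000366


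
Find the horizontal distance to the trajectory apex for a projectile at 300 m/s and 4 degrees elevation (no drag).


R = v0^2*sin(2*theta)/g = 300^2*sin(2*4°)/9.81 = 1276.82 m
apex_dist = R/2 = 1276.82/2 = 638.4 m

638.4 m


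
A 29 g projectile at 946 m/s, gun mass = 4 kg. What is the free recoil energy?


v_r = m_p*v_p/m_gun = 0.029*946/4 = 6.8585 m/s, E_r = 0.5*m_gun*v_r^2 = 0.5*4*6.8585^2 = 94.08 J

94.08 J


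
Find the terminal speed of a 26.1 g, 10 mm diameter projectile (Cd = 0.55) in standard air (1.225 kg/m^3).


A = pi*(d/2)^2 = pi*(10/2000)^2 = 7.85398e-05 m^2
vt = sqrt(2mg/(Cd*rho*A)) = sqrt(2*0.0261*9.81/(0.55 * 1.225 * 7.85398e-05)) = 98.37 m/s

98.37 m/s


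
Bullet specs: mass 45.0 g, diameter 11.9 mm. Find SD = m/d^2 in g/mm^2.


SD = m/d^2 = 45.0/11.9^2 = 0.3178 g/mm^2

0.3178 g/mm^2


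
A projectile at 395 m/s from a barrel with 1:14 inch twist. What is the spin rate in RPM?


twist_m = 14*0.0254 = 0.3556 m
spin = v/twist = 395/0.3556 = 1110.799 rev/s
RPM = spin*60 = 1110.799*60 ≈ 66648 RPM

66648 RPM


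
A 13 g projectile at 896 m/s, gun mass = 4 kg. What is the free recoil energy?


v_r = m_p*v_p/m_gun = 0.013*896/4 = 2.912 m/s, E_r = 0.5*m_gun*v_r^2 = 0.5*4*2.912^2 = 16.96 J

16.96 J


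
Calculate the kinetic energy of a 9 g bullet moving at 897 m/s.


E = 0.5*m*v^2 = 0.5*0.009*897^2 = 3621 J

3621 J


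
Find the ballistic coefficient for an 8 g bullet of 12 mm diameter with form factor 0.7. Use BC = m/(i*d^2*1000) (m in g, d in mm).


BC = m/(i*d^2*1000) = 8/(0.7 * 12^2 * 1000) = 7.937e-05

7.937e-05


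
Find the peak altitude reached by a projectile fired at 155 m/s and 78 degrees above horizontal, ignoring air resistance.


H = (v0*sin(theta))^2 / (2g) = (155*sin(78°))^2 / (2*9.81) = 1172 m

1172 m


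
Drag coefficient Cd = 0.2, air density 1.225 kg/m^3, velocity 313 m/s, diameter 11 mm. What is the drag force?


A = pi*(d/2)^2 = pi*(11/2000)^2 = 9.50332e-05 m^2
Fd = 0.5*Cd*rho*A*v^2 = 0.5*0.2*1.225*9.50332e-05*313^2 = 1.141 N

1.141 N


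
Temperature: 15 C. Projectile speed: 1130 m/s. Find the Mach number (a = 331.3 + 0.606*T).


a = 331.3 + 0.606*(15) = 340.39 m/s
M = v/a = 1130/340.39 = 3.32

3.32


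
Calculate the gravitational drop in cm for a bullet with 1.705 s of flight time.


drop = 0.5*g*t^2 = 0.5*9.81*1.705^2 = 14.259 m ≈ 1426 cm

1426 cm


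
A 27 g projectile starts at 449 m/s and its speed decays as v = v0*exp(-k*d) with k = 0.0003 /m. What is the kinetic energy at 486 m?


v = v0*exp(-k*d) = 449*exp(-0.0003*486) = 388.084 m/s
E = 0.5*m*v^2 = 0.5*0.027*388.084^2 = 2033 J

2033 J


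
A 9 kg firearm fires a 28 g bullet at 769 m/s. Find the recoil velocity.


v_recoil = m_p * v_p / m_gun = 0.028 * 769 / 9 = 2.392 m/s

2.392 m/s


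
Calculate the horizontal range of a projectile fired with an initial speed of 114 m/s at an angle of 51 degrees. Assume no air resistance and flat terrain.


R = v0^2 * sin(2*theta) / g = 114^2 * sin(2*51°) / 9.81 = 1296 m

1296 m


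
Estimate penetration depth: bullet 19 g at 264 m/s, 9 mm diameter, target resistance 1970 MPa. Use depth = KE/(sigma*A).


A = pi*(d/2)^2 = pi*(9/2)^2 = 63.6173 mm^2
E = 0.5*m*v^2 = 0.5*0.019*264^2 = 662.112 J
depth = E/(sigma*A) = 662.112 J / (1970 MPa * 63.6173 mm^2) = 662.112/(1970 * 63.6173) m = 0.00528312 m ≈ 5.283 mm

5.283 mm


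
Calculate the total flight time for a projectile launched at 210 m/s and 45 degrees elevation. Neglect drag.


T = 2*v0*sin(theta)/g = 2*210*sin(45°)/9.81 = 30.27 s

30.27 s


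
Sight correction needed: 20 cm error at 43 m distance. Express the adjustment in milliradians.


1 mrad subtends 1 cm per 10 m of range, so adj = error_cm / (dist_m / 10) = 20 / (43/10) = 4.651 mrad

4.651 mrad


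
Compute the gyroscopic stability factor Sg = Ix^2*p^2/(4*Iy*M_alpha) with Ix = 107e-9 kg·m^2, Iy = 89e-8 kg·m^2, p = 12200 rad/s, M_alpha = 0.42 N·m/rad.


Sg = Ix^2 * p^2 / (4 * Iy * M_alpha) = (107e-9)^2 * 12200^2 / (4 * 89e-8 * 0.42) = 1.14

1.14


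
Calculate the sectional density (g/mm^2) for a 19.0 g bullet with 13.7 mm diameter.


SD = m/d^2 = 19.0/13.7^2 = 0.1012 g/mm^2

0.1012 g/mm^2


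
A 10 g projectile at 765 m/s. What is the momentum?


p = m*v = 0.01*765 = 7.65 kg·m/s

7.65 kg·m/s


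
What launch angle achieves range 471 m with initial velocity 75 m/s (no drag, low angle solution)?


sin(2*theta) = R*g/v0^2 = 471*9.81/75^2 = 0.821424, theta = arcsin(0.821424)/2 = 27.61°

27.61 degrees


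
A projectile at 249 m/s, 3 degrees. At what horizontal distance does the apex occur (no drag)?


R = v0^2*sin(2*theta)/g = 249^2*sin(2*3°)/9.81 = 660.639 m
apex_dist = R/2 = 660.639/2 = 330.3 m

330.3 m


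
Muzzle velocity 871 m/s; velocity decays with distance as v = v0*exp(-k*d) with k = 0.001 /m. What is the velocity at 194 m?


v = v0*exp(-k*d) = 871*exp(-0.001*194) = 717.4 m/s

717.4 m/s


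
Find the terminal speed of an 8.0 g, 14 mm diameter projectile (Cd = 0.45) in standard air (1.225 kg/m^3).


A = pi*(d/2)^2 = pi*(14/2000)^2 = 1.53938e-04 m^2
vt = sqrt(2mg/(Cd*rho*A)) = sqrt(2*0.008*9.81/(0.45 * 1.225 * 1.53938e-04)) = 43.01 m/s

43.01 m/s


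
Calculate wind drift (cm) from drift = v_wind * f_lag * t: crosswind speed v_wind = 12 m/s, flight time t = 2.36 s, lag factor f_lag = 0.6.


drift = v_wind * lag * t = 12 * 0.6 * 2.36 = 16.992 m ≈ 1699 cm

1699 cm


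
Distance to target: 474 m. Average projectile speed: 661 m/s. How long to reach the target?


t = d/v = 474/661 = 0.7171 s

0.7171 s


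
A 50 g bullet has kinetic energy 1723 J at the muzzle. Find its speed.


v = sqrt(2*E/m) = sqrt(2*1723/0.05) = 262.5 m/s

262.5 m/s


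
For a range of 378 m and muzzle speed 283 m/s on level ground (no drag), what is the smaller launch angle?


sin(2*theta) = R*g/v0^2 = 378*9.81/283^2 = 0.0463007, theta = arcsin(0.0463007)/2 = 1.327°

1.327 degrees


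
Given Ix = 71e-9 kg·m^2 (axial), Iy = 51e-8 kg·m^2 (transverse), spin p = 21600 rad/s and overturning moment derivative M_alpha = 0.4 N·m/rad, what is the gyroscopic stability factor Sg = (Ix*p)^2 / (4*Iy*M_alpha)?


Sg = Ix^2 * p^2 / (4 * Iy * M_alpha) = (71e-9)^2 * 21600^2 / (4 * 51e-8 * 0.4) = 2.882

2.882


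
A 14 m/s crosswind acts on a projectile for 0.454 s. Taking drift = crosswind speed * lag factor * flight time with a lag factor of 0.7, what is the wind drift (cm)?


drift = v_wind * lag * t = 14 * 0.7 * 0.454 = 4.4492 m ≈ 444.9 cm

444.9 cm


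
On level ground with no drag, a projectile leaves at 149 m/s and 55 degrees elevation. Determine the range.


R = v0^2 * sin(2*theta) / g = 149^2 * sin(2*55°) / 9.81 = 2127 m

2127 m


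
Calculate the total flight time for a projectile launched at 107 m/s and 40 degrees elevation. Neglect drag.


T = 2*v0*sin(theta)/g = 2*107*sin(40°)/9.81 = 14.02 s

14.02 s


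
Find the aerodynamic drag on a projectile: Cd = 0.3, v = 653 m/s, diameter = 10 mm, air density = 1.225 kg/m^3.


A = pi*(d/2)^2 = pi*(10/2000)^2 = 7.85398e-05 m^2
Fd = 0.5*Cd*rho*A*v^2 = 0.5*0.3*1.225*7.85398e-05*653^2 = 6.154 N

6.154 N


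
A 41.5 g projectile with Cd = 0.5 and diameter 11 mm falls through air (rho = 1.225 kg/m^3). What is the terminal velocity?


A = pi*(d/2)^2 = pi*(11/2000)^2 = 9.50332e-05 m^2
vt = sqrt(2mg/(Cd*rho*A)) = sqrt(2*0.0415*9.81/(0.5 * 1.225 * 9.50332e-05)) = 118.3 m/s

118.3 m/s


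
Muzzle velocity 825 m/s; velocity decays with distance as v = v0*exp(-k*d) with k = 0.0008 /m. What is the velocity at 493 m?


v = v0*exp(-k*d) = 825*exp(-0.0008*493) = 556.1 m/s

556.1 m/s


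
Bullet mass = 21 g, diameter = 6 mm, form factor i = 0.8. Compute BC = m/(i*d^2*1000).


BC = m/(i*d^2*1000) = 21/(0.8 * 6^2 * 1000) = 0.0007292

0.0007292


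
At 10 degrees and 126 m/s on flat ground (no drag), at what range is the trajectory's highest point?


R = v0^2*sin(2*theta)/g = 126^2*sin(2*10°)/9.81 = 553.508 m
apex_dist = R/2 = 553.508/2 = 276.8 m

276.8 m


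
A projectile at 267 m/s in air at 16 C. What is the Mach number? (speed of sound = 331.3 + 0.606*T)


a = 331.3 + 0.606*(16) = 340.996 m/s
M = v/a = 267/340.996 = 0.783

0.783


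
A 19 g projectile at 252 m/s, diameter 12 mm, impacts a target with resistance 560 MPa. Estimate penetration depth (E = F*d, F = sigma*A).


A = pi*(d/2)^2 = pi*(12/2)^2 = 113.097 mm^2
E = 0.5*m*v^2 = 0.5*0.019*252^2 = 603.288 J
depth = E/(sigma*A) = 603.288 J / (560 MPa * 113.097 mm^2) = 603.288/(560 * 113.097) m = 0.00952542 m ≈ 9.525 mm

9.525 mm


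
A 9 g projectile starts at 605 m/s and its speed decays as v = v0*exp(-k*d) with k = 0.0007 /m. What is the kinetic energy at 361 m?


v = v0*exp(-k*d) = 605*exp(-0.0007*361) = 469.904 m/s
E = 0.5*m*v^2 = 0.5*0.009*469.904^2 = 993.6 J

993.6 J


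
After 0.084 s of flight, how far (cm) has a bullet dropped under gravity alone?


drop = 0.5*g*t^2 = 0.5*9.81*0.084^2 = 0.0346097 m ≈ 3.461 cm

3.461 cm


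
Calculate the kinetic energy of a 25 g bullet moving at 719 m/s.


E = 0.5*m*v^2 = 0.5*0.025*719^2 = 6462 J

6462 J


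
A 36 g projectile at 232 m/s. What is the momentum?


p = m*v = 0.036*232 = 8.352 kg·m/s

8.352 kg·m/s


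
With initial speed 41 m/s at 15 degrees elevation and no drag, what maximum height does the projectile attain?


H = (v0*sin(theta))^2 / (2g) = (41*sin(15°))^2 / (2*9.81) = 5.739 m

5.739 m


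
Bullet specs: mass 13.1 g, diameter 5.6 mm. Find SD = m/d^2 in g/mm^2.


SD = m/d^2 = 13.1/5.6^2 = 0.4177 g/mm^2

0.4177 g/mm^2


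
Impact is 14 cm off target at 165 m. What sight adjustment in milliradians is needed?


1 mrad subtends 1 cm per 10 m of range, so adj = error_cm / (dist_m / 10) = 14 / (165/10) = 0.8485 mrad

0.8485 mrad


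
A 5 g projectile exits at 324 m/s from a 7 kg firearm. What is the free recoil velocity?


v_recoil = m_p * v_p / m_gun = 0.005 * 324 / 7 = 0.2314 m/s

0.2314 m/s


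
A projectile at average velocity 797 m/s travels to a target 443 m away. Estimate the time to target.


t = d/v = 443/797 = 0.5558 s

0.5558 s


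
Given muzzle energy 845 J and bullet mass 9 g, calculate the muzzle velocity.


v = sqrt(2*E/m) = sqrt(2*845/0.009) = 433.3 m/s

433.3 m/s


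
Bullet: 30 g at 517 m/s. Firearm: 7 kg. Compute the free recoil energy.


v_r = m_p*v_p/m_gun = 0.03*517/7 = 2.21571 m/s, E_r = 0.5*m_gun*v_r^2 = 0.5*7*2.21571^2 = 17.18 J

17.18 J


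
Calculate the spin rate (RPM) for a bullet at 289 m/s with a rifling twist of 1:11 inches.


twist_m = 11*0.0254 = 0.2794 m
spin = v/twist = 289/0.2794 = 1034.359 rev/s
RPM = spin*60 = 1034.359*60 ≈ 62062 RPM

62062 RPM


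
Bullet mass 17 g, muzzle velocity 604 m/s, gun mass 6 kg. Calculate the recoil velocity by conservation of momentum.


v_recoil = m_p * v_p / m_gun = 0.017 * 604 / 6 = 1.711 m/s

1.711 m/s


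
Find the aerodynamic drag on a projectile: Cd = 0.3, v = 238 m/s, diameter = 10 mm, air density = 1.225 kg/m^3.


A = pi*(d/2)^2 = pi*(10/2000)^2 = 7.85398e-05 m^2
Fd = 0.5*Cd*rho*A*v^2 = 0.5*0.3*1.225*7.85398e-05*238^2 = 0.8175 N

0.8175 N


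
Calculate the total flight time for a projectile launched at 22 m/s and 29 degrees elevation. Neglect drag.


T = 2*v0*sin(theta)/g = 2*22*sin(29°)/9.81 = 2.174 s

2.174 s


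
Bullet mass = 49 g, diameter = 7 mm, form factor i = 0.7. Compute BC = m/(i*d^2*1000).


BC = m/(i*d^2*1000) = 49/(0.7 * 7^2 * 1000) = 0.001429

0.001429


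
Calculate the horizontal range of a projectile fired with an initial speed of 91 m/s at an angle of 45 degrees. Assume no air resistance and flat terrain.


R = v0^2 * sin(2*theta) / g = 91^2 * sin(2*45°) / 9.81 = 844.1 m

844.1 m


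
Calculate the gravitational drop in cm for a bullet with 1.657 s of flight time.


drop = 0.5*g*t^2 = 0.5*9.81*1.657^2 = 13.4674 m ≈ 1347 cm

1347 cm


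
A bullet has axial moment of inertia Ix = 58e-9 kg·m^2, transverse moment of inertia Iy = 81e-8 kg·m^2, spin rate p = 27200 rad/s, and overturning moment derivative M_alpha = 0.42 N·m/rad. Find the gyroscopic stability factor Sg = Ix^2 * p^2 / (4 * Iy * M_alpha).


Sg = Ix^2 * p^2 / (4 * Iy * M_alpha) = (58e-9)^2 * 27200^2 / (4 * 81e-8 * 0.42) = 1.829

1.829


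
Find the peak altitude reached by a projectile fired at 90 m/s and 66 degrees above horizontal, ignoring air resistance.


H = (v0*sin(theta))^2 / (2g) = (90*sin(66°))^2 / (2*9.81) = 344.5 m

344.5 m


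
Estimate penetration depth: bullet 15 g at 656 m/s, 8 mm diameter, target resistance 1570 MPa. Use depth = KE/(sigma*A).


A = pi*(d/2)^2 = pi*(8/2)^2 = 50.2655 mm^2
E = 0.5*m*v^2 = 0.5*0.015*656^2 = 3227.52 J
depth = E/(sigma*A) = 3227.52 J / (1570 MPa * 50.2655 mm^2) = 3227.52/(1570 * 50.2655) m = 0.0408978 m ≈ 40.9 mm

40.9 mm


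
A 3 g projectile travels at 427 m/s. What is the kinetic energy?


E = 0.5*m*v^2 = 0.5*0.003*427^2 = 273.5 J

273.5 J


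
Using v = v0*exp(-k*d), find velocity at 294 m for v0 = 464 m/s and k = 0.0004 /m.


v = v0*exp(-k*d) = 464*exp(-0.0004*294) = 412.5 m/s

412.5 m/s


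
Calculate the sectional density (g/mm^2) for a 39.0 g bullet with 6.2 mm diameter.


SD = m/d^2 = 39.0/6.2^2 = 1.015 g/mm^2

1.015 g/mm^2


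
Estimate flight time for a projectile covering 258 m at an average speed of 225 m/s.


t = d/v = 258/225 = 1.147 s

1.147 s


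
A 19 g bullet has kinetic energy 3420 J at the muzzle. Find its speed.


v = sqrt(2*E/m) = sqrt(2*3420/0.019) = 600 m/s

600 m/s


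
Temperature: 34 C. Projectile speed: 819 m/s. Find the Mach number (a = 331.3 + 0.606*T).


a = 331.3 + 0.606*(34) = 351.904 m/s
M = v/a = 819/351.904 = 2.327

2.327


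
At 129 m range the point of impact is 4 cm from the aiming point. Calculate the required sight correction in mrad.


1 mrad subtends 1 cm per 10 m of range, so adj = error_cm / (dist_m / 10) = 4 / (129/10) = 0.3101 mrad

0.3101 mrad


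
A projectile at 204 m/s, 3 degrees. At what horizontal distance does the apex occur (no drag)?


R = v0^2*sin(2*theta)/g = 204^2*sin(2*3°)/9.81 = 443.431 m
apex_dist = R/2 = 443.431/2 = 221.7 m

221.7 m


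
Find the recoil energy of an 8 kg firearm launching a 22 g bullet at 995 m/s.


v_r = m_p*v_p/m_gun = 0.022*995/8 = 2.73625 m/s, E_r = 0.5*m_gun*v_r^2 = 0.5*8*2.73625^2 = 29.95 J

29.95 J


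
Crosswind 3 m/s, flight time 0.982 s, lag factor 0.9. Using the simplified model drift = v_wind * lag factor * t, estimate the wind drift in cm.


drift = v_wind * lag * t = 3 * 0.9 * 0.982 = 2.6514 m ≈ 265.1 cm

265.1 cm


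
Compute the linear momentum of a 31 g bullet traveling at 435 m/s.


p = m*v = 0.031*435 = 13.48 kg·m/s

13.48 kg·m/s


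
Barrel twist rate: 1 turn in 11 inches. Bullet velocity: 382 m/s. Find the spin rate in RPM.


twist_m = 11*0.0254 = 0.2794 m
spin = v/twist = 382/0.2794 = 1367.215 rev/s
RPM = spin*60 = 1367.215*60 ≈ 82033 RPM

82033 RPM


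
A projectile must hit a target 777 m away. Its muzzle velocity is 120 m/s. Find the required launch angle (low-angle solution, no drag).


sin(2*theta) = R*g/v0^2 = 777*9.81/120^2 = 0.529331, theta = arcsin(0.529331)/2 = 15.98°

15.98 degrees


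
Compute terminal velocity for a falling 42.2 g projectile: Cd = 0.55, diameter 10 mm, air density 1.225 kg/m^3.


A = pi*(d/2)^2 = pi*(10/2000)^2 = 7.85398e-05 m^2
vt = sqrt(2mg/(Cd*rho*A)) = sqrt(2*0.0422*9.81/(0.55 * 1.225 * 7.85398e-05)) = 125.1 m/s

125.1 m/s


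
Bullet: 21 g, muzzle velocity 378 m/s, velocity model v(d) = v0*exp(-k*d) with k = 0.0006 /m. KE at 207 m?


v = v0*exp(-k*d) = 378*exp(-0.0006*207) = 333.851 m/s
E = 0.5*m*v^2 = 0.5*0.021*333.851^2 = 1170 J

1170 J


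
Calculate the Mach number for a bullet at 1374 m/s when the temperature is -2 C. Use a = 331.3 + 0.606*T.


a = 331.3 + 0.606*(-2) = 330.088 m/s
M = v/a = 1374/330.088 = 4.163

4.163


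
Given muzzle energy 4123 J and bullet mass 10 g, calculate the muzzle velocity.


v = sqrt(2*E/m) = sqrt(2*4123/0.01) = 908.1 m/s

908.1 m/s


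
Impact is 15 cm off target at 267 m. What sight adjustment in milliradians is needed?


1 mrad subtends 1 cm per 10 m of range, so adj = error_cm / (dist_m / 10) = 15 / (267/10) = 0.5618 mrad

0.5618 mrad


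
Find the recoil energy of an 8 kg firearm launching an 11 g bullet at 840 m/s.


v_r = m_p*v_p/m_gun = 0.011*840/8 = 1.155 m/s, E_r = 0.5*m_gun*v_r^2 = 0.5*8*1.155^2 = 5.336 J

5.336 J


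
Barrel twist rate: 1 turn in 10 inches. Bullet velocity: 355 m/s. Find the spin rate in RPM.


twist_m = 10*0.0254 = 0.254 m
spin = v/twist = 355/0.254 = 1397.638 rev/s
RPM = spin*60 = 1397.638*60 ≈ 83858 RPM

83858 RPM


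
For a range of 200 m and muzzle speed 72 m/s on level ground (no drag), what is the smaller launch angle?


sin(2*theta) = R*g/v0^2 = 200*9.81/72^2 = 0.378472, theta = arcsin(0.378472)/2 = 11.12°

11.12 degrees


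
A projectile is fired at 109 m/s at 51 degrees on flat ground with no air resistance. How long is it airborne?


T = 2*v0*sin(theta)/g = 2*109*sin(51°)/9.81 = 17.27 s

17.27 s


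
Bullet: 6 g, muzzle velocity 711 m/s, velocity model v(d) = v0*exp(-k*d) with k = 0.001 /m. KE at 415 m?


v = v0*exp(-k*d) = 711*exp(-0.001*415) = 469.502 m/s
E = 0.5*m*v^2 = 0.5*0.006*469.502^2 = 661.3 J

661.3 J


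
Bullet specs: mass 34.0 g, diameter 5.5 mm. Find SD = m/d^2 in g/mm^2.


SD = m/d^2 = 34.0/5.5^2 = 1.124 g/mm^2

1.124 g/mm^2


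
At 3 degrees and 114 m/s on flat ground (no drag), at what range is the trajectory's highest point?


R = v0^2*sin(2*theta)/g = 114^2*sin(2*3°)/9.81 = 138.476 m
apex_dist = R/2 = 138.476/2 = 69.24 m

69.24 m


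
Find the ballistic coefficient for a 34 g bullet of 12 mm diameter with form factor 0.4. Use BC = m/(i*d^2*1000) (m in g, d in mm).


BC = m/(i*d^2*1000) = 34/(0.4 * 12^2 * 1000) = 0.0005903

0.0005903


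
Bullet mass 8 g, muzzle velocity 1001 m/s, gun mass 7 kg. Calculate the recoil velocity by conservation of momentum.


v_recoil = m_p * v_p / m_gun = 0.008 * 1001 / 7 = 1.144 m/s

1.144 m/s


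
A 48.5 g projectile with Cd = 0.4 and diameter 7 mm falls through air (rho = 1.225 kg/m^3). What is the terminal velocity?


A = pi*(d/2)^2 = pi*(7/2000)^2 = 3.84845e-05 m^2
vt = sqrt(2mg/(Cd*rho*A)) = sqrt(2*0.0485*9.81/(0.4 * 1.225 * 3.84845e-05)) = 224.6 m/s

224.6 m/s


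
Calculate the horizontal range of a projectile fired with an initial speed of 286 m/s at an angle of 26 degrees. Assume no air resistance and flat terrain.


R = v0^2 * sin(2*theta) / g = 286^2 * sin(2*26°) / 9.81 = 6570 m

6570 m


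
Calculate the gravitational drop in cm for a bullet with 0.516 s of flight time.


drop = 0.5*g*t^2 = 0.5*9.81*0.516^2 = 1.30599 m ≈ 130.6 cm

130.6 cm


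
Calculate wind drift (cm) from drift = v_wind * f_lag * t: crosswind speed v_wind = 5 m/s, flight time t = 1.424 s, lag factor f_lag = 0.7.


drift = v_wind * lag * t = 5 * 0.7 * 1.424 = 4.984 m ≈ 498.4 cm

498.4 cm


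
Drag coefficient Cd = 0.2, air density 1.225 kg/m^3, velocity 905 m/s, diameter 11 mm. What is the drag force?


A = pi*(d/2)^2 = pi*(11/2000)^2 = 9.50332e-05 m^2
Fd = 0.5*Cd*rho*A*v^2 = 0.5*0.2*1.225*9.50332e-05*905^2 = 9.535 N

9.535 N


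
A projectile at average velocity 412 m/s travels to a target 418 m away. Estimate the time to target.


t = d/v = 418/412 = 1.015 s

1.015 s


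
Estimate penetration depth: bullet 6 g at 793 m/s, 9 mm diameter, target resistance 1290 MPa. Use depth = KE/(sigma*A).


A = pi*(d/2)^2 = pi*(9/2)^2 = 63.6173 mm^2
E = 0.5*m*v^2 = 0.5*0.006*793^2 = 1886.55 J
depth = E/(sigma*A) = 1886.55 J / (1290 MPa * 63.6173 mm^2) = 1886.55/(1290 * 63.6173) m = 0.0229881 m ≈ 22.99 mm

22.99 mm


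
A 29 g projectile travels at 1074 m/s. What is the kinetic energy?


E = 0.5*m*v^2 = 0.5*0.029*1074^2 = 16725 J

16725 J


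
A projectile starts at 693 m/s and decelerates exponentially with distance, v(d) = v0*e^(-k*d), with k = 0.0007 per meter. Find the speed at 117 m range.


v = v0*exp(-k*d) = 693*exp(-0.0007*117) = 638.5 m/s

638.5 m/s


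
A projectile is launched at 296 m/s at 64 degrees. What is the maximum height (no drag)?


H = (v0*sin(theta))^2 / (2g) = (296*sin(64°))^2 / (2*9.81) = 3607 m

3607 m


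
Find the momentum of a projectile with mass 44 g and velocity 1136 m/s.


p = m*v = 0.044*1136 = 49.98 kg·m/s

49.98 kg·m/s


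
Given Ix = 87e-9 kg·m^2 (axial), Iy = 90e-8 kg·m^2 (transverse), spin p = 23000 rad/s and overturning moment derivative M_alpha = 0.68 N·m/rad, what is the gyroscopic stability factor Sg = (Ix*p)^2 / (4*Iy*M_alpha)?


Sg = Ix^2 * p^2 / (4 * Iy * M_alpha) = (87e-9)^2 * 23000^2 / (4 * 90e-8 * 0.68) = 1.636

1.636


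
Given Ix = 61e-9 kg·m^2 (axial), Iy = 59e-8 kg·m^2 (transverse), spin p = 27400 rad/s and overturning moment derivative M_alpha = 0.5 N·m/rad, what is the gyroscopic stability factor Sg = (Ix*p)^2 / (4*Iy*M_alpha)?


Sg = Ix^2 * p^2 / (4 * Iy * M_alpha) = (61e-9)^2 * 27400^2 / (4 * 59e-8 * 0.5) = 2.367

2.367


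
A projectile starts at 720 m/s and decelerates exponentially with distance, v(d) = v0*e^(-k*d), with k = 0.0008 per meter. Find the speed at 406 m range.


v = v0*exp(-k*d) = 720*exp(-0.0008*406) = 520.3 m/s

520.3 m/s


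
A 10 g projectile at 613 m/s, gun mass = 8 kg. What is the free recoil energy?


v_r = m_p*v_p/m_gun = 0.01*613/8 = 0.76625 m/s, E_r = 0.5*m_gun*v_r^2 = 0.5*8*0.76625^2 = 2.349 J

2.349 J


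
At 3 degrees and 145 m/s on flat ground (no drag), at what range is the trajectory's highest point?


R = v0^2*sin(2*theta)/g = 145^2*sin(2*3°)/9.81 = 224.028 m
apex_dist = R/2 = 224.028/2 = 112 m

112 m


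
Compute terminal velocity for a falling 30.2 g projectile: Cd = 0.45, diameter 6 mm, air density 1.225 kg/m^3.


A = pi*(d/2)^2 = pi*(6/2000)^2 = 2.82743e-05 m^2
vt = sqrt(2mg/(Cd*rho*A)) = sqrt(2*0.0302*9.81/(0.45 * 1.225 * 2.82743e-05)) = 195 m/s

195 m/s


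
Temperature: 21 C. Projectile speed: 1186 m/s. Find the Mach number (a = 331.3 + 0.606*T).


a = 331.3 + 0.606*(21) = 344.026 m/s
M = v/a = 1186/344.026 = 3.447

3.447


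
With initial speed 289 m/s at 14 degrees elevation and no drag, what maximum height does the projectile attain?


H = (v0*sin(theta))^2 / (2g) = (289*sin(14°))^2 / (2*9.81) = 249.1 m

249.1 m


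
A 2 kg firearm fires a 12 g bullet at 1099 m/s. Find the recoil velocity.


v_recoil = m_p * v_p / m_gun = 0.012 * 1099 / 2 = 6.594 m/s

6.594 m/s


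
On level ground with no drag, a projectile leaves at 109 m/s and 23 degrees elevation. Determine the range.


R = v0^2 * sin(2*theta) / g = 109^2 * sin(2*23°) / 9.81 = 871.2 m

871.2 m


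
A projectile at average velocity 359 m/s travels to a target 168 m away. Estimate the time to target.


t = d/v = 168/359 = 0.468 s

0.468 s


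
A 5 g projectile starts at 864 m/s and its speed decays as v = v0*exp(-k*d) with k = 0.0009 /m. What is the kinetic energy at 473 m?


v = v0*exp(-k*d) = 864*exp(-0.0009*473) = 564.462 m/s
E = 0.5*m*v^2 = 0.5*0.005*564.462^2 = 796.5 J

796.5 J


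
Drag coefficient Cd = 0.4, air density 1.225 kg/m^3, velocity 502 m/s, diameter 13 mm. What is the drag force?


A = pi*(d/2)^2 = pi*(13/2000)^2 = 1.32732e-04 m^2
Fd = 0.5*Cd*rho*A*v^2 = 0.5*0.4*1.225*1.32732e-04*502^2 = 8.195 N

8.195 N


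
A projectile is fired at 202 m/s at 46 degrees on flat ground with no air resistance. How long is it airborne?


T = 2*v0*sin(theta)/g = 2*202*sin(46°)/9.81 = 29.62 s

29.62 s


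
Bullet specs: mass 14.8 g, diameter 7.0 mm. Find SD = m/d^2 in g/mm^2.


SD = m/d^2 = 14.8/7.0^2 = 0.302 g/mm^2

0.302 g/mm^2


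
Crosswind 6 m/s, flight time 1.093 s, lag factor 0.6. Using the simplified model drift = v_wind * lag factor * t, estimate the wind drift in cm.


drift = v_wind * lag * t = 6 * 0.6 * 1.093 = 3.9348 m ≈ 393.5 cm

393.5 cm


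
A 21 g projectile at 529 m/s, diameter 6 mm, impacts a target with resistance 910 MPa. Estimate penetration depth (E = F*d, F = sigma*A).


A = pi*(d/2)^2 = pi*(6/2)^2 = 28.2743 mm^2
E = 0.5*m*v^2 = 0.5*0.021*529^2 = 2938.33 J
depth = E/(sigma*A) = 2938.33 J / (910 MPa * 28.2743 mm^2) = 2938.33/(910 * 28.2743) m = 0.1142 m ≈ 114.2 mm

114.2 mm


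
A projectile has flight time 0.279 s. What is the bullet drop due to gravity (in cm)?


drop = 0.5*g*t^2 = 0.5*9.81*0.279^2 = 0.38181 m ≈ 38.18 cm

38.18 cm


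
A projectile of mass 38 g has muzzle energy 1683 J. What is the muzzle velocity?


v = sqrt(2*E/m) = sqrt(2*1683/0.038) = 297.6 m/s

297.6 m/s


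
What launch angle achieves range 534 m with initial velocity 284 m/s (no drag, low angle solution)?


sin(2*theta) = R*g/v0^2 = 534*9.81/284^2 = 0.0649492, theta = arcsin(0.0649492)/2 = 1.862°

1.862 degrees


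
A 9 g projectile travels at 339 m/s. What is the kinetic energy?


E = 0.5*m*v^2 = 0.5*0.009*339^2 = 517.1 J

517.1 J


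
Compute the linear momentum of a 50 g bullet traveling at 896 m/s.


p = m*v = 0.05*896 = 44.8 kg·m/s

44.8 kg·m/s


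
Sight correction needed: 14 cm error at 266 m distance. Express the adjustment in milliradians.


1 mrad subtends 1 cm per 10 m of range, so adj = error_cm / (dist_m / 10) = 14 / (266/10) = 0.5263 mrad

0.5263 mrad


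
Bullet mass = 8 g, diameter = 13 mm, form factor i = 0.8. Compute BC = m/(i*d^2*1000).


BC = m/(i*d^2*1000) = 8/(0.8 * 13^2 * 1000) = 5.917e-05

5.917e-05


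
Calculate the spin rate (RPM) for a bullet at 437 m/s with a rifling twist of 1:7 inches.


twist_m = 7*0.0254 = 0.1778 m
spin = v/twist = 437/0.1778 = 2457.818 rev/s
RPM = spin*60 = 2457.818*60 ≈ 147469 RPM

147469 RPM


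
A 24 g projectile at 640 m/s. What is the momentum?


p = m*v = 0.024*640 = 15.36 kg·m/s

15.36 kg·m/s


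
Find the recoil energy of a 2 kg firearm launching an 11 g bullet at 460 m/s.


v_r = m_p*v_p/m_gun = 0.011*460/2 = 2.53 m/s, E_r = 0.5*m_gun*v_r^2 = 0.5*2*2.53^2 = 6.401 J

6.401 J


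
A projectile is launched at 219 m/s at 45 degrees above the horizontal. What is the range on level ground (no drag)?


R = v0^2 * sin(2*theta) / g = 219^2 * sin(2*45°) / 9.81 = 4889 m

4889 m


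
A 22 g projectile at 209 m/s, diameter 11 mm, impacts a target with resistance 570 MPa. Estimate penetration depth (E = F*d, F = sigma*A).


A = pi*(d/2)^2 = pi*(11/2)^2 = 95.0332 mm^2
E = 0.5*m*v^2 = 0.5*0.022*209^2 = 480.491 J
depth = E/(sigma*A) = 480.491 J / (570 MPa * 95.0332 mm^2) = 480.491/(570 * 95.0332) m = 0.00887024 m ≈ 8.87 mm

8.87 mm


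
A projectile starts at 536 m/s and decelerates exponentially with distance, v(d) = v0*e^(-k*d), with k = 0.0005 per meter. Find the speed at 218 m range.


v = v0*exp(-k*d) = 536*exp(-0.0005*218) = 480.6 m/s

480.6 m/s


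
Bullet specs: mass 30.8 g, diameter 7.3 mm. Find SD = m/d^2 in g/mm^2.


SD = m/d^2 = 30.8/7.3^2 = 0.578 g/mm^2

0.578 g/mm^2


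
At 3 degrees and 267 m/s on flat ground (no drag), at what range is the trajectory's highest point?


R = v0^2*sin(2*theta)/g = 267^2*sin(2*3°)/9.81 = 759.605 m
apex_dist = R/2 = 759.605/2 = 379.8 m

379.8 m


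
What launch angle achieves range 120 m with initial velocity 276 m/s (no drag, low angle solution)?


sin(2*theta) = R*g/v0^2 = 120*9.81/276^2 = 0.0154537, theta = arcsin(0.0154537)/2 = 0.4427°

0.4427 degrees


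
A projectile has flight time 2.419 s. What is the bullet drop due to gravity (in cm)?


drop = 0.5*g*t^2 = 0.5*9.81*2.419^2 = 28.7019 m ≈ 2870 cm

2870 cm


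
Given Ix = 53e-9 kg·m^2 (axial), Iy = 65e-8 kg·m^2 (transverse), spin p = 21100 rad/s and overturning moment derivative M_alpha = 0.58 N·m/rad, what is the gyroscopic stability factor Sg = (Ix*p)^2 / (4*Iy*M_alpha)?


Sg = Ix^2 * p^2 / (4 * Iy * M_alpha) = (53e-9)^2 * 21100^2 / (4 * 65e-8 * 0.58) = 0.8293

0.8293


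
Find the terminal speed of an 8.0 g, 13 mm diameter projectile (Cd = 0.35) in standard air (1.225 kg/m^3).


A = pi*(d/2)^2 = pi*(13/2000)^2 = 1.32732e-04 m^2
vt = sqrt(2mg/(Cd*rho*A)) = sqrt(2*0.008*9.81/(0.35 * 1.225 * 1.32732e-04)) = 52.52 m/s

52.52 m/s


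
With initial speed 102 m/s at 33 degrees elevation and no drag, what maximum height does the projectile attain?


H = (v0*sin(theta))^2 / (2g) = (102*sin(33°))^2 / (2*9.81) = 157.3 m

157.3 m


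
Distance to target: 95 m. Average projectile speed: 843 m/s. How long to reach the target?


t = d/v = 95/843 = 0.1127 s

0.1127 s


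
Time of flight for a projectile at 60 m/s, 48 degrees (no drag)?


T = 2*v0*sin(theta)/g = 2*60*sin(48°)/9.81 = 9.09 s

9.09 s


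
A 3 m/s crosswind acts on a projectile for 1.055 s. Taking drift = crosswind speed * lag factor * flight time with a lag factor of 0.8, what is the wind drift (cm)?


drift = v_wind * lag * t = 3 * 0.8 * 1.055 = 2.532 m ≈ 253.2 cm

253.2 cm


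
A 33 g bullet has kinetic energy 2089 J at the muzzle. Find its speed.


v = sqrt(2*E/m) = sqrt(2*2089/0.033) = 355.8 m/s

355.8 m/s


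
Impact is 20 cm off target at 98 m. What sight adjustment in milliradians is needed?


1 mrad subtends 1 cm per 10 m of range, so adj = error_cm / (dist_m / 10) = 20 / (98/10) = 2.041 mrad

2.041 mrad


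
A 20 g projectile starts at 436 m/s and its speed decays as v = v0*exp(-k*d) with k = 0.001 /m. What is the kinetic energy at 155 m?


v = v0*exp(-k*d) = 436*exp(-0.001*155) = 373.397 m/s
E = 0.5*m*v^2 = 0.5*0.02*373.397^2 = 1394 J

1394 J


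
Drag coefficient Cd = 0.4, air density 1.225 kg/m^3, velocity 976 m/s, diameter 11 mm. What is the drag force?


A = pi*(d/2)^2 = pi*(11/2000)^2 = 9.50332e-05 m^2
Fd = 0.5*Cd*rho*A*v^2 = 0.5*0.4*1.225*9.50332e-05*976^2 = 22.18 N

22.18 N


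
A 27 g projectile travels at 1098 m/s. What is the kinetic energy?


E = 0.5*m*v^2 = 0.5*0.027*1098^2 = 16276 J

16276 J


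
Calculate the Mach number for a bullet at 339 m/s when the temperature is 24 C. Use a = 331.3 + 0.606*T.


a = 331.3 + 0.606*(24) = 345.844 m/s
M = v/a = 339/345.844 = 0.9802

0.9802


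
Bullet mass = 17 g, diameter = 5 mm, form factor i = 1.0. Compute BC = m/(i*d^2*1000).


BC = m/(i*d^2*1000) = 17/(1.0 * 5^2 * 1000) = 0.00068

0.00068


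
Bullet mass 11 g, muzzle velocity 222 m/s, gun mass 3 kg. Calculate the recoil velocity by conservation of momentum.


v_recoil = m_p * v_p / m_gun = 0.011 * 222 / 3 = 0.814 m/s

0.814 m/s


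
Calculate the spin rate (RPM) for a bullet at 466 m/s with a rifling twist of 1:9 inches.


twist_m = 9*0.0254 = 0.2286 m
spin = v/twist = 466/0.2286 = 2038.495 rev/s
RPM = spin*60 = 2038.495*60 ≈ 122310 RPM

122310 RPM


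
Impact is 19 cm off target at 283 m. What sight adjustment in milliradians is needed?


1 mrad subtends 1 cm per 10 m of range, so adj = error_cm / (dist_m / 10) = 19 / (283/10) = 0.6714 mrad

0.6714 mrad


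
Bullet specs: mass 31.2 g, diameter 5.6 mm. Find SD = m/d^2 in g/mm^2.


SD = m/d^2 = 31.2/5.6^2 = 0.9949 g/mm^2

0.9949 g/mm^2


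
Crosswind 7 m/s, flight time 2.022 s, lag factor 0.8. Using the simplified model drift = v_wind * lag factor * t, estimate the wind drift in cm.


drift = v_wind * lag * t = 7 * 0.8 * 2.022 = 11.3232 m ≈ 1132 cm

1132 cm


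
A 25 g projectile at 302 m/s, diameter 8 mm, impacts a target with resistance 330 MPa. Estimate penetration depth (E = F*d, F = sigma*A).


A = pi*(d/2)^2 = pi*(8/2)^2 = 50.2655 mm^2
E = 0.5*m*v^2 = 0.5*0.025*302^2 = 1140.05 J
depth = E/(sigma*A) = 1140.05 J / (330 MPa * 50.2655 mm^2) = 1140.05/(330 * 50.2655) m = 0.068729 m ≈ 68.73 mm

68.73 mm


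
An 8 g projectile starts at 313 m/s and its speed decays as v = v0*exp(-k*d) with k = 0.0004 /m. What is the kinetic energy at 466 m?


v = v0*exp(-k*d) = 313*exp(-0.0004*466) = 259.772 m/s
E = 0.5*m*v^2 = 0.5*0.008*259.772^2 = 269.9 J

269.9 J


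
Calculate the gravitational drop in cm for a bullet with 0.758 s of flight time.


drop = 0.5*g*t^2 = 0.5*9.81*0.758^2 = 2.81824 m ≈ 281.8 cm

281.8 cm


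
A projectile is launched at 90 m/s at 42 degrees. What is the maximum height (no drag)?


H = (v0*sin(theta))^2 / (2g) = (90*sin(42°))^2 / (2*9.81) = 184.8 m

184.8 m


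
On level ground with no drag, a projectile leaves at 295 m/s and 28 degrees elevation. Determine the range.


R = v0^2 * sin(2*theta) / g = 295^2 * sin(2*28°) / 9.81 = 7354 m

7354 m


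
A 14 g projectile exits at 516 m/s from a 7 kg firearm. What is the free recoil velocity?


v_recoil = m_p * v_p / m_gun = 0.014 * 516 / 7 = 1.032 m/s

1.032 m/s


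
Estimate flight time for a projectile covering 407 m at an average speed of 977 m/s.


t = d/v = 407/977 = 0.4166 s

0.4166 s


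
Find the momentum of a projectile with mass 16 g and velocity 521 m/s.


p = m*v = 0.016*521 = 8.336 kg·m/s

8.336 kg·m/s


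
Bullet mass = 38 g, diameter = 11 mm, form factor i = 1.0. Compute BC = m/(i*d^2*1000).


BC = m/(i*d^2*1000) = 38/(1.0 * 11^2 * 1000) = 0.000314

0.000314


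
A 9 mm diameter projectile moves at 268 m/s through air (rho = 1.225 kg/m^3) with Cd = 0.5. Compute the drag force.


A = pi*(d/2)^2 = pi*(9/2000)^2 = 6.36173e-05 m^2
Fd = 0.5*Cd*rho*A*v^2 = 0.5*0.5*1.225*6.36173e-05*268^2 = 1.399 N

1.399 N


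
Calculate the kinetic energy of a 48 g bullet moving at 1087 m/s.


E = 0.5*m*v^2 = 0.5*0.048*1087^2 = 28358 J

28358 J


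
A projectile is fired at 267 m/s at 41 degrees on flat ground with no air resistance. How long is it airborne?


T = 2*v0*sin(theta)/g = 2*267*sin(41°)/9.81 = 35.71 s

35.71 s


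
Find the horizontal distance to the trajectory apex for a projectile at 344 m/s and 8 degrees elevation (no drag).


R = v0^2*sin(2*theta)/g = 344^2*sin(2*8°)/9.81 = 3324.96 m
apex_dist = R/2 = 3324.96/2 = 1662 m

1662 m


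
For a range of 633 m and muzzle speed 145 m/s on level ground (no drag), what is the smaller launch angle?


sin(2*theta) = R*g/v0^2 = 633*9.81/145^2 = 0.29535, theta = arcsin(0.29535)/2 = 8.589°

8.589 degrees


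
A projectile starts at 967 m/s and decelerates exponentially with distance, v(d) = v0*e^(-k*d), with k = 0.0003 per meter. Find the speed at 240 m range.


v = v0*exp(-k*d) = 967*exp(-0.0003*240) = 899.8 m/s

899.8 m/s
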